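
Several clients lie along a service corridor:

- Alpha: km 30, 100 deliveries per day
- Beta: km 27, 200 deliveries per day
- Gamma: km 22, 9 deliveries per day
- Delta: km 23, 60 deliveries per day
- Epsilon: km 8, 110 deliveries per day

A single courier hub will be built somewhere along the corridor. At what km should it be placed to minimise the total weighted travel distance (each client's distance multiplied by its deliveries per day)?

For a sum of weighted absolute distances on a line, the optimum is the weighted median (not the mean). Total weight W = 479; half-weight = 239.5.
Sort by position and accumulate weight:
  km 8 (Epsilon, w=110) → cum 110
  km 22 (Gamma, w=9) → cum 119
  km 23 (Delta, w=60) → cum 179
  km 27 (Beta, w=200) → cum 379  ≥ 239.5 → median here
  km 30 (Alpha, w=100) → cum 479
Optimal location: km 27.

x = 27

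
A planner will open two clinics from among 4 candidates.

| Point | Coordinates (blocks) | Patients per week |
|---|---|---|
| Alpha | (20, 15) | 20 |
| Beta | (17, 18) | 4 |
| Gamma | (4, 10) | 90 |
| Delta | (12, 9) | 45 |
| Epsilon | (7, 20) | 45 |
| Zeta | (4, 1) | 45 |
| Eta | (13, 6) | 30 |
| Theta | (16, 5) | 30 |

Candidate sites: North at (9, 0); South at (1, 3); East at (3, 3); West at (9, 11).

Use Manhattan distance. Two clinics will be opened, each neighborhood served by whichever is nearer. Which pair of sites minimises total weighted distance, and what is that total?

Evaluate every pair (each demand assigned to the nearer of the two):
  {East, West}: total = 2415
  {South, West}: total = 2505
  {North, West}: total = 2520
  {North, East}: total = 3624
  {North, South}: total = 3939
  {South, East}: total = 4011
Best pair: {East, West} with total 2415.

{East, West}, total 2415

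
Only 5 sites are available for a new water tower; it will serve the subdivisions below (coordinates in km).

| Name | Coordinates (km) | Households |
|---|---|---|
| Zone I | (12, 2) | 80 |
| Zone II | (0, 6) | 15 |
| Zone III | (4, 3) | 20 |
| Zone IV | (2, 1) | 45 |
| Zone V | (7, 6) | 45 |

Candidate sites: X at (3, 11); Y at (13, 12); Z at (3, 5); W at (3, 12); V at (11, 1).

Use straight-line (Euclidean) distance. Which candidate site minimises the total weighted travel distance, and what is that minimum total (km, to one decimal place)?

V, total 1133.1 km

Total weighted distance at each candidate:
  X (3, 11): total = 2007.3
  Y (13, 12): total = 2355.2
  Z (3, 5): total = 1222.2
  W (3, 12): total = 2179.6
  V (11, 1): total = 1133.1
Minimum is at V with total 1133.1 km.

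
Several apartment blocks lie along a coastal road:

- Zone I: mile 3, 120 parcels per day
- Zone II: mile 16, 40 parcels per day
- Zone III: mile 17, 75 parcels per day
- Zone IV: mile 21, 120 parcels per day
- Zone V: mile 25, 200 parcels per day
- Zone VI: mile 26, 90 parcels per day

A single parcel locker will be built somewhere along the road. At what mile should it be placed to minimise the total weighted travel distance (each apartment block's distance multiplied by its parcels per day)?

For a sum of weighted absolute distances on a line, the optimum is the weighted median (not the mean). Total weight W = 645; half-weight = 322.5.
Sort by position and accumulate weight:
  mile 3 (Zone I, w=120) → cum 120
  mile 16 (Zone II, w=40) → cum 160
  mile 17 (Zone III, w=75) → cum 235
  mile 21 (Zone IV, w=120) → cum 355  ≥ 322.5 → median here
  mile 25 (Zone V, w=200) → cum 555
  mile 26 (Zone VI, w=90) → cum 645
Optimal location: mile 21.

x = 21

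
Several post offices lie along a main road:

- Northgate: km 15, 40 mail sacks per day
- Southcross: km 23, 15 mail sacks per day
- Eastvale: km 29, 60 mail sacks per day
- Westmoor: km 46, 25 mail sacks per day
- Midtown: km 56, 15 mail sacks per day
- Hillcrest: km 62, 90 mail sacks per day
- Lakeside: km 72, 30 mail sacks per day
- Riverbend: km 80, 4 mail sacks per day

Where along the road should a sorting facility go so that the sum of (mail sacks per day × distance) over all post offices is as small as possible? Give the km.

x = 46

For a sum of weighted absolute distances on a line, the optimum is the weighted median (not the mean). Total weight W = 279; half-weight = 139.5.
Sort by position and accumulate weight:
  km 15 (Northgate, w=40) → cum 40
  km 23 (Southcross, w=15) → cum 55
  km 29 (Eastvale, w=60) → cum 115
  km 46 (Westmoor, w=25) → cum 140  ≥ 139.5 → median here
  km 56 (Midtown, w=15) → cum 155
  km 62 (Hillcrest, w=90) → cum 245
  km 72 (Lakeside, w=30) → cum 275
  km 80 (Riverbend, w=4) → cum 279
Optimal location: km 46.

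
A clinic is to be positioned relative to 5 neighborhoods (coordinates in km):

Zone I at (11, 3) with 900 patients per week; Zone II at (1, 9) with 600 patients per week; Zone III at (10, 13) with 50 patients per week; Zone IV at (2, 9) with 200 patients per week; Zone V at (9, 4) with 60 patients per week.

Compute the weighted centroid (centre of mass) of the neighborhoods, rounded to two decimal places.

The minimiser of Σwᵢ‖p−pᵢ‖² is the weighted centroid p* = (Σwᵢpᵢ)/(Σwᵢ).
Σwᵢ = 1810.
Σwᵢxᵢ = 900·11 + 600·1 + 50·10 + 200·2 + 60·9 = 11940.
Σwᵢyᵢ = 900·3 + 600·9 + 50·13 + 200·9 + 60·4 = 10790.
x* = 11940/1810 = 6.60, y* = 10790/1810 = 5.96.

(6.60, 5.96)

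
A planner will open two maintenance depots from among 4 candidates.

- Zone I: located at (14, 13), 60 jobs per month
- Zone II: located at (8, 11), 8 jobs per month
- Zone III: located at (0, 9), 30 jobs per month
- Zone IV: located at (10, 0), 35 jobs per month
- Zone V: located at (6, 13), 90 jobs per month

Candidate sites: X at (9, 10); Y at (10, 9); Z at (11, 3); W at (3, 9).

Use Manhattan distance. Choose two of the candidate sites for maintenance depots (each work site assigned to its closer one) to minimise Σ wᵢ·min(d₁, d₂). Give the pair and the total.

Evaluate every pair (each demand assigned to the nearer of the two):
  {X, Z}: total = 1476
  {X, W}: total = 1511
  {Y, W}: total = 1547
  {X, Y}: total = 1651
  {Y, Z}: total = 1672
  {Z, W}: total = 1696
Best pair: {X, Z} with total 1476.

{X, Z}, total 1476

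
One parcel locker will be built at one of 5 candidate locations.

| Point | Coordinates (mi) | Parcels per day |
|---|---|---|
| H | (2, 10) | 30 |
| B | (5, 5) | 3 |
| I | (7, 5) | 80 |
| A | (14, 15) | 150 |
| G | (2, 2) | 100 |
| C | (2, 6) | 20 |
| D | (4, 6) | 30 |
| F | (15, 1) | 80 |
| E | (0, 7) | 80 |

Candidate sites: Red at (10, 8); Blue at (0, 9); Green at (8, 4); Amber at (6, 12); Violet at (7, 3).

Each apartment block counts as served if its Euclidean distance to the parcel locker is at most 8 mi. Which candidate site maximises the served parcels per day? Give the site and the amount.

Coverage radius r = 8 mi; a point is covered iff (Δx)²+(Δy)² ≤ 8² = 64.
  Red (10, 8): covers {B, I, D} → 113
  Blue (0, 9): covers {H, B, G, C, D, E} → 263
  Green (8, 4): covers {B, I, G, C, D, F} → 313
  Amber (6, 12): covers {H, B, I, C, D, E} → 243
  Violet (7, 3): covers {B, I, G, C, D} → 233
Maximum coverage at Green: 313 parcels per day.

Green, covering 313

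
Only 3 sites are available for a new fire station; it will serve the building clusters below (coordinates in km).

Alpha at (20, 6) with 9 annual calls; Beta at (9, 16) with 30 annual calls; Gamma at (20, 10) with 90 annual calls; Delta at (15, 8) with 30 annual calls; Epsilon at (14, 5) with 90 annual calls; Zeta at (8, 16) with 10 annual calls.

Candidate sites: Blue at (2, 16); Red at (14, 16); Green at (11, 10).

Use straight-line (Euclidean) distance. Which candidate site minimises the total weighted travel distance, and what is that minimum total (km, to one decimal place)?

Green, total 1814.4 km

Total weighted distance at each candidate:
  Blue (2, 16): total = 4086.0
  Red (14, 16): total = 2310.5
  Green (11, 10): total = 1814.4
Minimum is at Green with total 1814.4 km.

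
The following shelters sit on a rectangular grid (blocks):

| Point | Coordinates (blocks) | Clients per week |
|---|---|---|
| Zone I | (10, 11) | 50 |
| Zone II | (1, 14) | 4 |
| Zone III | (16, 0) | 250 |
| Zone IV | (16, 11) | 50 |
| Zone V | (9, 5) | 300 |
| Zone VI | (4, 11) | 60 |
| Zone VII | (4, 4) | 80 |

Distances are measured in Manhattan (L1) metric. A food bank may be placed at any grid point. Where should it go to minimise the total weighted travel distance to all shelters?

(9, 5)

Manhattan distance separates: Σwᵢ(|x−xᵢ|+|y−yᵢ|) = Σwᵢ|x−xᵢ| + Σwᵢ|y−yᵢ|, so x and y are optimised independently as 1-D weighted medians.
Total weight W = 794; half = 397.
x-coordinate, sorted with cumulative weight:
  x=1 (Zone II, w=4) cum 4
  x=4 (Zone VI, w=60) cum 64
  x=4 (Zone VII, w=80) cum 144
  x=9 (Zone V, w=300) cum 444  ← median
  x=10 (Zone I, w=50) cum 494
  x=16 (Zone III, w=250) cum 744
  x=16 (Zone IV, w=50) cum 794
⇒ x* = 9
y-coordinate, sorted with cumulative weight:
  y=0 (Zone III, w=250) cum 250
  y=4 (Zone VII, w=80) cum 330
  y=5 (Zone V, w=300) cum 630  ← median
  y=11 (Zone I, w=50) cum 680
  y=11 (Zone IV, w=50) cum 730
  y=11 (Zone VI, w=60) cum 790
  y=14 (Zone II, w=4) cum 794
⇒ y* = 5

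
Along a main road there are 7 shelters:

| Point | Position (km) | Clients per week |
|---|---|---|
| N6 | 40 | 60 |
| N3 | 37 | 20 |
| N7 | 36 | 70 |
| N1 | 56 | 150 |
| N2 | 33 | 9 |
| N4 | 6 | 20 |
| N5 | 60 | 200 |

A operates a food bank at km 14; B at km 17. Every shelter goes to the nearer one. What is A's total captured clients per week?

The indifferent point is the midpoint (14+17)/2 = 15.5; shelters left of it (closer to A at 14) go to A, those right go to B.
  N4 at 6 (w=20) → A
  N2 at 33 (w=9) → B
  N7 at 36 (w=70) → B
  N3 at 37 (w=20) → B
  N6 at 40 (w=60) → B
  N1 at 56 (w=150) → B
  N5 at 60 (w=200) → B
A captures 20; B captures 509.

20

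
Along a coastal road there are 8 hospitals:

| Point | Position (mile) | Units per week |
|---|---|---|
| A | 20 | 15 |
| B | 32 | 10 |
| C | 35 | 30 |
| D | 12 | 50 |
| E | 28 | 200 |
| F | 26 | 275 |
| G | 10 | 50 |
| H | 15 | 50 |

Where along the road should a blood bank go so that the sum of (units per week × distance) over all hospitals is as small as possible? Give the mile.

For a sum of weighted absolute distances on a line, the optimum is the weighted median (not the mean). Total weight W = 680; half-weight = 340.
Sort by position and accumulate weight:
  mile 10 (G, w=50) → cum 50
  mile 12 (D, w=50) → cum 100
  mile 15 (H, w=50) → cum 150
  mile 20 (A, w=15) → cum 165
  mile 26 (F, w=275) → cum 440  ≥ 340 → median here
  mile 28 (E, w=200) → cum 640
  mile 32 (B, w=10) → cum 650
  mile 35 (C, w=30) → cum 680
Optimal location: mile 26.

x = 26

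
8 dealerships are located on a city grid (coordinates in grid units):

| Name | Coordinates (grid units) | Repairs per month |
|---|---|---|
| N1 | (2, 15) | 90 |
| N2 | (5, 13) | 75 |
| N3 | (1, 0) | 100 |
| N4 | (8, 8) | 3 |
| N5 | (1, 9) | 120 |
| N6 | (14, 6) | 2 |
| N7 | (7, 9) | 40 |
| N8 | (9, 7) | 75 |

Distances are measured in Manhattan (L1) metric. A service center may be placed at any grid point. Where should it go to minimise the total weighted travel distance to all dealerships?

(2, 9)

Manhattan distance separates: Σwᵢ(|x−xᵢ|+|y−yᵢ|) = Σwᵢ|x−xᵢ| + Σwᵢ|y−yᵢ|, so x and y are optimised independently as 1-D weighted medians.
Total weight W = 505; half = 252.5.
x-coordinate, sorted with cumulative weight:
  x=1 (N3, w=100) cum 100
  x=1 (N5, w=120) cum 220
  x=2 (N1, w=90) cum 310  ← median
  x=5 (N2, w=75) cum 385
  x=7 (N7, w=40) cum 425
  x=8 (N4, w=3) cum 428
  x=9 (N8, w=75) cum 503
  x=14 (N6, w=2) cum 505
⇒ x* = 2
y-coordinate, sorted with cumulative weight:
  y=0 (N3, w=100) cum 100
  y=6 (N6, w=2) cum 102
  y=7 (N8, w=75) cum 177
  y=8 (N4, w=3) cum 180
  y=9 (N5, w=120) cum 300  ← median
  y=9 (N7, w=40) cum 340
  y=13 (N2, w=75) cum 415
  y=15 (N1, w=90) cum 505
⇒ y* = 9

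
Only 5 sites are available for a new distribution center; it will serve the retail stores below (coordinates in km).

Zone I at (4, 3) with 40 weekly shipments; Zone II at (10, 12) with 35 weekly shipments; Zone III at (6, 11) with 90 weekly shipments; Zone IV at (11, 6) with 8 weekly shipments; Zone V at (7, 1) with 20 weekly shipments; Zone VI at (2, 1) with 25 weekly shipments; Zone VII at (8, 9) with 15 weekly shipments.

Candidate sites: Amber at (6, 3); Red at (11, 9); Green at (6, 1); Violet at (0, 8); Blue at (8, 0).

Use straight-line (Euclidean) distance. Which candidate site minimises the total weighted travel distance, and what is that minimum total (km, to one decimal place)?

Amber, total 1442.8 km

Total weighted distance at each candidate:
  Amber (6, 3): total = 1442.8
  Red (11, 9): total = 1513.1
  Green (6, 1): total = 1723.1
  Violet (0, 8): total = 1827.2
  Blue (8, 0): total = 2001.0
Minimum is at Amber with total 1442.8 km.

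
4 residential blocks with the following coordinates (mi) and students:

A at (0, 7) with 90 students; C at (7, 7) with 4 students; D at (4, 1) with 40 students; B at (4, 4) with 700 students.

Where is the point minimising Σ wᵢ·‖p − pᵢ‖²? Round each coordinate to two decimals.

The minimiser of Σwᵢ‖p−pᵢ‖² is the weighted centroid p* = (Σwᵢpᵢ)/(Σwᵢ).
Σwᵢ = 834.
Σwᵢxᵢ = 90·0 + 4·7 + 40·4 + 700·4 = 2988.
Σwᵢyᵢ = 90·7 + 4·7 + 40·1 + 700·4 = 3498.
x* = 2988/834 = 3.58, y* = 3498/834 = 4.19.

(3.58, 4.19)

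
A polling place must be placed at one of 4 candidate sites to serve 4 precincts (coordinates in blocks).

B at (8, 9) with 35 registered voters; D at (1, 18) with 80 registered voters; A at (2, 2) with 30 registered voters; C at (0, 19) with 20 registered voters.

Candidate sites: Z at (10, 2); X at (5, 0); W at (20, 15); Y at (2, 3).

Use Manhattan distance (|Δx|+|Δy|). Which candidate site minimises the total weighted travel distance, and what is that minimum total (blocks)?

Y, total 2090 blocks

Total weighted distance at each candidate:
  Z (10, 2): total = 3095
  X (5, 0): total = 2810
  W (20, 15): total = 3800
  Y (2, 3): total = 2090
Minimum is at Y with total 2090 blocks.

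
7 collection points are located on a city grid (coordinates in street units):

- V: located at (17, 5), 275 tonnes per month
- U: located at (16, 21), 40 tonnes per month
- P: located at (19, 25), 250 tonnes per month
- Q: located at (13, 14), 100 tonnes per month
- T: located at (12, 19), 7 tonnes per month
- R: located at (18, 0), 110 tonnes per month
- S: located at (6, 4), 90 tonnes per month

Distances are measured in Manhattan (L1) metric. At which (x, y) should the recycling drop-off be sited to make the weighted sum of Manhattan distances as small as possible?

(17, 5)

Manhattan distance separates: Σwᵢ(|x−xᵢ|+|y−yᵢ|) = Σwᵢ|x−xᵢ| + Σwᵢ|y−yᵢ|, so x and y are optimised independently as 1-D weighted medians.
Total weight W = 872; half = 436.
x-coordinate, sorted with cumulative weight:
  x=6 (S, w=90) cum 90
  x=12 (T, w=7) cum 97
  x=13 (Q, w=100) cum 197
  x=16 (U, w=40) cum 237
  x=17 (V, w=275) cum 512  ← median
  x=18 (R, w=110) cum 622
  x=19 (P, w=250) cum 872
⇒ x* = 17
y-coordinate, sorted with cumulative weight:
  y=0 (R, w=110) cum 110
  y=4 (S, w=90) cum 200
  y=5 (V, w=275) cum 475  ← median
  y=14 (Q, w=100) cum 575
  y=19 (T, w=7) cum 582
  y=21 (U, w=40) cum 622
  y=25 (P, w=250) cum 872
⇒ y* = 5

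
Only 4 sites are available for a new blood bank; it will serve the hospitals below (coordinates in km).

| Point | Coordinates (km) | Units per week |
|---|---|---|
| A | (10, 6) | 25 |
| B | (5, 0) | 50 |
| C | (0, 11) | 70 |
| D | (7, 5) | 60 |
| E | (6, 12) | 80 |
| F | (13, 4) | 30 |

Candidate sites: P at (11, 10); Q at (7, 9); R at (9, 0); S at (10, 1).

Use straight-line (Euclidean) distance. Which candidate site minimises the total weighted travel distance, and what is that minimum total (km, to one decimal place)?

Total weighted distance at each candidate:
  P (11, 10): total = 2464.1
  Q (7, 9): total = 1803.9
  R (9, 0): total = 2829.3
  S (10, 1): total = 2733.6
Minimum is at Q with total 1803.9 km.

Q, total 1803.9 km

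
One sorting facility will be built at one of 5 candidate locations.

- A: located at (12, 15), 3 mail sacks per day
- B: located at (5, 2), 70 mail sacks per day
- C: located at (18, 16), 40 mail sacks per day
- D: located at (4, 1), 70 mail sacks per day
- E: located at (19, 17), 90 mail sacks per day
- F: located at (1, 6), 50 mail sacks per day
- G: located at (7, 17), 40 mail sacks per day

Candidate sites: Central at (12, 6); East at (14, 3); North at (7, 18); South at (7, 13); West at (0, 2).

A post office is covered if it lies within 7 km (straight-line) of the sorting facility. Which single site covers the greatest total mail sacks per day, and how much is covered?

West, covering 190

Coverage radius r = 7 km; a point is covered iff (Δx)²+(Δy)² ≤ 7² = 49.
  Central (12, 6): covers {none} → 0
  East (14, 3): covers {none} → 0
  North (7, 18): covers {A, G} → 43
  South (7, 13): covers {A, G} → 43
  West (0, 2): covers {B, D, F} → 190
Maximum coverage at West: 190 mail sacks per day.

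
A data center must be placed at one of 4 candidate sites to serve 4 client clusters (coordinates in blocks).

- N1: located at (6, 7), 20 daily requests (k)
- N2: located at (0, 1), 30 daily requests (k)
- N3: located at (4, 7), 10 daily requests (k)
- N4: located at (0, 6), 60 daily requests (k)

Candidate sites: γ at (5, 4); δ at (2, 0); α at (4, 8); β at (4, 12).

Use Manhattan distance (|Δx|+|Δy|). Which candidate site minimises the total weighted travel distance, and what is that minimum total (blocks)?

Total weighted distance at each candidate:
  γ (5, 4): total = 780
  δ (2, 0): total = 880
  α (4, 8): total = 760
  β (4, 12): total = 1240
Minimum is at α with total 760 blocks.

α, total 760 blocks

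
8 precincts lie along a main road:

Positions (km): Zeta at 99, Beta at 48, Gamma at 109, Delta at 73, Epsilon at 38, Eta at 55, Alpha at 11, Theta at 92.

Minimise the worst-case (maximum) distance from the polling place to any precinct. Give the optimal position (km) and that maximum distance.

location 60, max distance 49

The 1-center on a line is the midpoint of the two extreme points: leftmost at 11, rightmost at 109.
Optimal location = (11 + 109)/2 = 60; maximum distance = (109 − 11)/2 = 49.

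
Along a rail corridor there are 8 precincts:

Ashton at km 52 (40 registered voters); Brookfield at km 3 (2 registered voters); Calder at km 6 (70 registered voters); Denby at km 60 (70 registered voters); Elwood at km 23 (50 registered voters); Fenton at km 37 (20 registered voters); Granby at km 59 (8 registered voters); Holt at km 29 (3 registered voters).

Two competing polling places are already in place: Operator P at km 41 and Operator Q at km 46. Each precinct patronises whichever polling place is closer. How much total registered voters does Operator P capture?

The indifferent point is the midpoint (41+46)/2 = 43.5; precincts left of it (closer to Operator P at 41) go to Operator P, those right go to Operator Q.
  Brookfield at 3 (w=2) → Operator P
  Calder at 6 (w=70) → Operator P
  Elwood at 23 (w=50) → Operator P
  Holt at 29 (w=3) → Operator P
  Fenton at 37 (w=20) → Operator P
  Ashton at 52 (w=40) → Operator Q
  Granby at 59 (w=8) → Operator Q
  Denby at 60 (w=70) → Operator Q
Operator P captures 145; Operator Q captures 118.

145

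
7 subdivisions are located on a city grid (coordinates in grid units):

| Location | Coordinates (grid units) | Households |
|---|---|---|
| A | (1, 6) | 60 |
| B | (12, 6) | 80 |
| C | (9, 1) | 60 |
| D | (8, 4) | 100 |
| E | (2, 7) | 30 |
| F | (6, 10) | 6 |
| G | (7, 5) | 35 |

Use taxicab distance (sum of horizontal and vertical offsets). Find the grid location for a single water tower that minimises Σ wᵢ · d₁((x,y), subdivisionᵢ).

(8, 5)

Manhattan distance separates: Σwᵢ(|x−xᵢ|+|y−yᵢ|) = Σwᵢ|x−xᵢ| + Σwᵢ|y−yᵢ|, so x and y are optimised independently as 1-D weighted medians.
Total weight W = 371; half = 185.5.
x-coordinate, sorted with cumulative weight:
  x=1 (A, w=60) cum 60
  x=2 (E, w=30) cum 90
  x=6 (F, w=6) cum 96
  x=7 (G, w=35) cum 131
  x=8 (D, w=100) cum 231  ← median
  x=9 (C, w=60) cum 291
  x=12 (B, w=80) cum 371
⇒ x* = 8
y-coordinate, sorted with cumulative weight:
  y=1 (C, w=60) cum 60
  y=4 (D, w=100) cum 160
  y=5 (G, w=35) cum 195  ← median
  y=6 (A, w=60) cum 255
  y=6 (B, w=80) cum 335
  y=7 (E, w=30) cum 365
  y=10 (F, w=6) cum 371
⇒ y* = 5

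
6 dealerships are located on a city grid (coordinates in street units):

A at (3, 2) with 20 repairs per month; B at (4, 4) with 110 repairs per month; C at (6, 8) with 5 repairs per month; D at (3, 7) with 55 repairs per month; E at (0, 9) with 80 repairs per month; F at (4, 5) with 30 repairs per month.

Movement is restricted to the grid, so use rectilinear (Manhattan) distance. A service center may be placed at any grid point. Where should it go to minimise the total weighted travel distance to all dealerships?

(3, 5)

Manhattan distance separates: Σwᵢ(|x−xᵢ|+|y−yᵢ|) = Σwᵢ|x−xᵢ| + Σwᵢ|y−yᵢ|, so x and y are optimised independently as 1-D weighted medians.
Total weight W = 300; half = 150.
x-coordinate, sorted with cumulative weight:
  x=0 (E, w=80) cum 80
  x=3 (A, w=20) cum 100
  x=3 (D, w=55) cum 155  ← median
  x=4 (B, w=110) cum 265
  x=4 (F, w=30) cum 295
  x=6 (C, w=5) cum 300
⇒ x* = 3
y-coordinate, sorted with cumulative weight:
  y=2 (A, w=20) cum 20
  y=4 (B, w=110) cum 130
  y=5 (F, w=30) cum 160  ← median
  y=7 (D, w=55) cum 215
  y=8 (C, w=5) cum 220
  y=9 (E, w=80) cum 300
⇒ y* = 5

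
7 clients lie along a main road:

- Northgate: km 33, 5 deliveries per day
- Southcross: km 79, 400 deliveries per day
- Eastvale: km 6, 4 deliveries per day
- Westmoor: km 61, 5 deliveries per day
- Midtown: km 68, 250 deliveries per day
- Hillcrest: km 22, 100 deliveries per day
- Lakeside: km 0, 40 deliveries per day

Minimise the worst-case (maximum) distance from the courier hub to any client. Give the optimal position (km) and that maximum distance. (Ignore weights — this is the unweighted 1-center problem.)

The 1-center on a line is the midpoint of the two extreme points: leftmost at 0, rightmost at 79.
Optimal location = (0 + 79)/2 = 39.5; maximum distance = (79 − 0)/2 = 39.5.

location 39.5, max distance 39.5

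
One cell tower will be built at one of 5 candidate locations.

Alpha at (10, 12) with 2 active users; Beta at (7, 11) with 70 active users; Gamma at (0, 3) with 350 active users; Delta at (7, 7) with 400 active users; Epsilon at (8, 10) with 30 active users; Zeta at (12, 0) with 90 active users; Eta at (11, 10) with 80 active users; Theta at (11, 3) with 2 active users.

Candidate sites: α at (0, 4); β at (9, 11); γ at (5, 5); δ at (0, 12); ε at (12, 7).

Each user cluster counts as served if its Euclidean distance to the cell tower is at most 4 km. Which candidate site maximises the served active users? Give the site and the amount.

Coverage radius r = 4 km; a point is covered iff (Δx)²+(Δy)² ≤ 4² = 16.
  α (0, 4): covers {Gamma} → 350
  β (9, 11): covers {Alpha, Beta, Epsilon, Eta} → 182
  γ (5, 5): covers {Delta} → 400
  δ (0, 12): covers {none} → 0
  ε (12, 7): covers {Eta} → 80
Maximum coverage at γ: 400 active users.

γ, covering 400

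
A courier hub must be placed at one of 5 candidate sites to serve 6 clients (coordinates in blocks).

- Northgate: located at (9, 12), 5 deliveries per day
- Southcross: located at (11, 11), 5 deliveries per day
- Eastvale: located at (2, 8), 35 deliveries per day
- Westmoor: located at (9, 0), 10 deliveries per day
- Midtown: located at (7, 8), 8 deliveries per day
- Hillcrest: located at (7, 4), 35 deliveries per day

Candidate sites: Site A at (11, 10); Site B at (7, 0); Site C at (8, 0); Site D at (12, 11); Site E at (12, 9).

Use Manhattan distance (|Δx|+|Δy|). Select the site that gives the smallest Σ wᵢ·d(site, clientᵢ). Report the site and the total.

Site B, total 824 blocks

Total weighted distance at each candidate:
  Site A (11, 10): total = 928
  Site B (7, 0): total = 824
  Site C (8, 0): total = 882
  Site D (12, 11): total = 1104
  Site E (12, 9): total = 948
Minimum is at Site B with total 824 blocks.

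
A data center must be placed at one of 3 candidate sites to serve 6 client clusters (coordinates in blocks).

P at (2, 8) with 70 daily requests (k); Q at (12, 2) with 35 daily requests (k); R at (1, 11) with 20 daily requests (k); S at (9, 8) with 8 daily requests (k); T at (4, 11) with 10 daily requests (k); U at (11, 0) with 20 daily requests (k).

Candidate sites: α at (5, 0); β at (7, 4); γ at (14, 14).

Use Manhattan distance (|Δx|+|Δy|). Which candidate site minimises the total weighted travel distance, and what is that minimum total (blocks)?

β, total 1443 blocks

Total weighted distance at each candidate:
  α (5, 0): total = 1721
  β (7, 4): total = 1443
  γ (14, 14): total = 2628
Minimum is at β with total 1443 blocks.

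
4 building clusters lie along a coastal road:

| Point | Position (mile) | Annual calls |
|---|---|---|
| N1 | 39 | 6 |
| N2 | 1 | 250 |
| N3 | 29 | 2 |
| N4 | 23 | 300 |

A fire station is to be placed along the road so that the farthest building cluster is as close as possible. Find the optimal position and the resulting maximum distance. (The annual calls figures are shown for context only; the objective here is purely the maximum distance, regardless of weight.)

location 20, max distance 19

The 1-center on a line is the midpoint of the two extreme points: leftmost at 1, rightmost at 39.
Optimal location = (1 + 39)/2 = 20; maximum distance = (39 − 1)/2 = 19.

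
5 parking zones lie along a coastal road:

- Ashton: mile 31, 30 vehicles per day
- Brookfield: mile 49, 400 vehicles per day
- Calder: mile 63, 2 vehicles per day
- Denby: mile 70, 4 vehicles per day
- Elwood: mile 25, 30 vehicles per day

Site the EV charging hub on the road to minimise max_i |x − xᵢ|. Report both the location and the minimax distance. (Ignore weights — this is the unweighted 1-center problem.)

location 47.5, max distance 22.5

The 1-center on a line is the midpoint of the two extreme points: leftmost at 25, rightmost at 70.
Optimal location = (25 + 70)/2 = 47.5; maximum distance = (70 − 25)/2 = 22.5.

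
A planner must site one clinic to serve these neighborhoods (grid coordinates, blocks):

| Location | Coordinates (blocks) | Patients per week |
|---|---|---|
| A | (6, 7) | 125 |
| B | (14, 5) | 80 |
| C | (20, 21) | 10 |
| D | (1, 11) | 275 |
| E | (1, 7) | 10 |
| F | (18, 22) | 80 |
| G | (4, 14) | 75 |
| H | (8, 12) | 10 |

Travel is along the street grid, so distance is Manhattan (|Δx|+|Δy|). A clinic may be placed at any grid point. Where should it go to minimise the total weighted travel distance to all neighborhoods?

(4, 11)

Manhattan distance separates: Σwᵢ(|x−xᵢ|+|y−yᵢ|) = Σwᵢ|x−xᵢ| + Σwᵢ|y−yᵢ|, so x and y are optimised independently as 1-D weighted medians.
Total weight W = 665; half = 332.5.
x-coordinate, sorted with cumulative weight:
  x=1 (D, w=275) cum 275
  x=1 (E, w=10) cum 285
  x=4 (G, w=75) cum 360  ← median
  x=6 (A, w=125) cum 485
  x=8 (H, w=10) cum 495
  x=14 (B, w=80) cum 575
  x=18 (F, w=80) cum 655
  x=20 (C, w=10) cum 665
⇒ x* = 4
y-coordinate, sorted with cumulative weight:
  y=5 (B, w=80) cum 80
  y=7 (A, w=125) cum 205
  y=7 (E, w=10) cum 215
  y=11 (D, w=275) cum 490  ← median
  y=12 (H, w=10) cum 500
  y=14 (G, w=75) cum 575
  y=21 (C, w=10) cum 585
  y=22 (F, w=80) cum 665
⇒ y* = 11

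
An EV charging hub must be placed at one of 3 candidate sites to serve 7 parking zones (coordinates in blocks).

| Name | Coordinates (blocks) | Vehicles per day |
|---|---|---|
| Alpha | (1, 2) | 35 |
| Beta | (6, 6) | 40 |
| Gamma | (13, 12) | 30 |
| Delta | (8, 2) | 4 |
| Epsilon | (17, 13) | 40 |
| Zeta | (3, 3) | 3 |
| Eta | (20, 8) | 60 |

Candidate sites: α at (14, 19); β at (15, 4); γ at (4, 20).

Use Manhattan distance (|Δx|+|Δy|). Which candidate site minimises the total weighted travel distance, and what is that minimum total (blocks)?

Total weighted distance at each candidate:
  α (14, 19): total = 3683
  β (15, 4): total = 2355
  γ (4, 20): total = 4507
Minimum is at β with total 2355 blocks.

β, total 2355 blocks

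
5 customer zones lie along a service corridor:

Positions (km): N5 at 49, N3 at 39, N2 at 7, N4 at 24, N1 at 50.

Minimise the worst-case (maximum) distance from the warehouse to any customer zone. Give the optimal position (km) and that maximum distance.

location 28.5, max distance 21.5

The 1-center on a line is the midpoint of the two extreme points: leftmost at 7, rightmost at 50.
Optimal location = (7 + 50)/2 = 28.5; maximum distance = (50 − 7)/2 = 21.5.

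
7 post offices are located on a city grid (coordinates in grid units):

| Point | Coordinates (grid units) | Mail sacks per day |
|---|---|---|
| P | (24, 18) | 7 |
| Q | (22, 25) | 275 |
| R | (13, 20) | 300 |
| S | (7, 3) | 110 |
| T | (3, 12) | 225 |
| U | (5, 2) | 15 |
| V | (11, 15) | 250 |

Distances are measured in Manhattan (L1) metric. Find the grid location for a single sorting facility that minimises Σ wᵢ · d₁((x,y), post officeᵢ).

Manhattan distance separates: Σwᵢ(|x−xᵢ|+|y−yᵢ|) = Σwᵢ|x−xᵢ| + Σwᵢ|y−yᵢ|, so x and y are optimised independently as 1-D weighted medians.
Total weight W = 1182; half = 591.
x-coordinate, sorted with cumulative weight:
  x=3 (T, w=225) cum 225
  x=5 (U, w=15) cum 240
  x=7 (S, w=110) cum 350
  x=11 (V, w=250) cum 600  ← median
  x=13 (R, w=300) cum 900
  x=22 (Q, w=275) cum 1175
  x=24 (P, w=7) cum 1182
⇒ x* = 11
y-coordinate, sorted with cumulative weight:
  y=2 (U, w=15) cum 15
  y=3 (S, w=110) cum 125
  y=12 (T, w=225) cum 350
  y=15 (V, w=250) cum 600  ← median
  y=18 (P, w=7) cum 607
  y=20 (R, w=300) cum 907
  y=25 (Q, w=275) cum 1182
⇒ y* = 15

(11, 15)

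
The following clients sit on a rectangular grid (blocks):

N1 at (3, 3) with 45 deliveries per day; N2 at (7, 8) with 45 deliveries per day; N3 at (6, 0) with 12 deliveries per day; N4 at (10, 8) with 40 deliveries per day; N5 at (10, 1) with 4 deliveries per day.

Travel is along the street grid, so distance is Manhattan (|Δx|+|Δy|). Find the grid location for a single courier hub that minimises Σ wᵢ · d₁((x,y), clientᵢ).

(7, 8)

Manhattan distance separates: Σwᵢ(|x−xᵢ|+|y−yᵢ|) = Σwᵢ|x−xᵢ| + Σwᵢ|y−yᵢ|, so x and y are optimised independently as 1-D weighted medians.
Total weight W = 146; half = 73.
x-coordinate, sorted with cumulative weight:
  x=3 (N1, w=45) cum 45
  x=6 (N3, w=12) cum 57
  x=7 (N2, w=45) cum 102  ← median
  x=10 (N4, w=40) cum 142
  x=10 (N5, w=4) cum 146
⇒ x* = 7
y-coordinate, sorted with cumulative weight:
  y=0 (N3, w=12) cum 12
  y=1 (N5, w=4) cum 16
  y=3 (N1, w=45) cum 61
  y=8 (N2, w=45) cum 106  ← median
  y=8 (N4, w=40) cum 146
⇒ y* = 8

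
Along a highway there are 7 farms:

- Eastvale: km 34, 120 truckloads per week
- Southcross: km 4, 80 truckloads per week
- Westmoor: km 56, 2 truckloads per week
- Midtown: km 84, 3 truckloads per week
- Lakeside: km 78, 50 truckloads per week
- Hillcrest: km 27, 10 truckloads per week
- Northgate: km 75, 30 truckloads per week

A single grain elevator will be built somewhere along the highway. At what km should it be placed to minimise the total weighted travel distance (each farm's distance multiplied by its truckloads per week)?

For a sum of weighted absolute distances on a line, the optimum is the weighted median (not the mean). Total weight W = 295; half-weight = 147.5.
Sort by position and accumulate weight:
  km 4 (Southcross, w=80) → cum 80
  km 27 (Hillcrest, w=10) → cum 90
  km 34 (Eastvale, w=120) → cum 210  ≥ 147.5 → median here
  km 56 (Westmoor, w=2) → cum 212
  km 75 (Northgate, w=30) → cum 242
  km 78 (Lakeside, w=50) → cum 292
  km 84 (Midtown, w=3) → cum 295
Optimal location: km 34.

x = 34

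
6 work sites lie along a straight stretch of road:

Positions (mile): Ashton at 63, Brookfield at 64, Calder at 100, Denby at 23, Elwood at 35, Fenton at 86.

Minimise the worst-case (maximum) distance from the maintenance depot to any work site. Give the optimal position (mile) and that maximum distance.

location 61.5, max distance 38.5

The 1-center on a line is the midpoint of the two extreme points: leftmost at 23, rightmost at 100.
Optimal location = (23 + 100)/2 = 61.5; maximum distance = (100 − 23)/2 = 38.5.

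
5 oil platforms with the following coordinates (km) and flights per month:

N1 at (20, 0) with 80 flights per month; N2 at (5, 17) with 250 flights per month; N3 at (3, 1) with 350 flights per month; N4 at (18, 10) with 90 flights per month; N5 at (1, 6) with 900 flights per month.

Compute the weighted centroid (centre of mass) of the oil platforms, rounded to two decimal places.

(3.84, 6.53)

The minimiser of Σwᵢ‖p−pᵢ‖² is the weighted centroid p* = (Σwᵢpᵢ)/(Σwᵢ).
Σwᵢ = 1670.
Σwᵢxᵢ = 80·20 + 250·5 + 350·3 + 90·18 + 900·1 = 6420.
Σwᵢyᵢ = 80·0 + 250·17 + 350·1 + 90·10 + 900·6 = 10900.
x* = 6420/1670 = 3.84, y* = 10900/1670 = 6.53.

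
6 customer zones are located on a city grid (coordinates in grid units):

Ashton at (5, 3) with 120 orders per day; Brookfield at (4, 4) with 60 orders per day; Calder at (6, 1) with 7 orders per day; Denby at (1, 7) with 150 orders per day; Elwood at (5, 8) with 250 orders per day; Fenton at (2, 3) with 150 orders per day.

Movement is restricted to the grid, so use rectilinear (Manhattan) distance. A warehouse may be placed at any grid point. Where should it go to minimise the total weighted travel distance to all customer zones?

(5, 7)

Manhattan distance separates: Σwᵢ(|x−xᵢ|+|y−yᵢ|) = Σwᵢ|x−xᵢ| + Σwᵢ|y−yᵢ|, so x and y are optimised independently as 1-D weighted medians.
Total weight W = 737; half = 368.5.
x-coordinate, sorted with cumulative weight:
  x=1 (Denby, w=150) cum 150
  x=2 (Fenton, w=150) cum 300
  x=4 (Brookfield, w=60) cum 360
  x=5 (Ashton, w=120) cum 480  ← median
  x=5 (Elwood, w=250) cum 730
  x=6 (Calder, w=7) cum 737
⇒ x* = 5
y-coordinate, sorted with cumulative weight:
  y=1 (Calder, w=7) cum 7
  y=3 (Ashton, w=120) cum 127
  y=3 (Fenton, w=150) cum 277
  y=4 (Brookfield, w=60) cum 337
  y=7 (Denby, w=150) cum 487  ← median
  y=8 (Elwood, w=250) cum 737
⇒ y* = 7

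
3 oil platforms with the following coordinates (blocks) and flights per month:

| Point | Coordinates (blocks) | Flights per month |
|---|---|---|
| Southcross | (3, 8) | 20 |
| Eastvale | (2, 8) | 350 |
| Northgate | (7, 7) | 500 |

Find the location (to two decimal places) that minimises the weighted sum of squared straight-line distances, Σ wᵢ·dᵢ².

The minimiser of Σwᵢ‖p−pᵢ‖² is the weighted centroid p* = (Σwᵢpᵢ)/(Σwᵢ).
Σwᵢ = 870.
Σwᵢxᵢ = 20·3 + 350·2 + 500·7 = 4260.
Σwᵢyᵢ = 20·8 + 350·8 + 500·7 = 6460.
x* = 4260/870 = 4.90, y* = 6460/870 = 7.43.

(4.90, 7.43)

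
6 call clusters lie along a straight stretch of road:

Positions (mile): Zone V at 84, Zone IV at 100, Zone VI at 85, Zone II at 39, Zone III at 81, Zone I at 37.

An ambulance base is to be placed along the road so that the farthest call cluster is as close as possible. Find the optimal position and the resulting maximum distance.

The 1-center on a line is the midpoint of the two extreme points: leftmost at 37, rightmost at 100.
Optimal location = (37 + 100)/2 = 68.5; maximum distance = (100 − 37)/2 = 31.5.

location 68.5, max distance 31.5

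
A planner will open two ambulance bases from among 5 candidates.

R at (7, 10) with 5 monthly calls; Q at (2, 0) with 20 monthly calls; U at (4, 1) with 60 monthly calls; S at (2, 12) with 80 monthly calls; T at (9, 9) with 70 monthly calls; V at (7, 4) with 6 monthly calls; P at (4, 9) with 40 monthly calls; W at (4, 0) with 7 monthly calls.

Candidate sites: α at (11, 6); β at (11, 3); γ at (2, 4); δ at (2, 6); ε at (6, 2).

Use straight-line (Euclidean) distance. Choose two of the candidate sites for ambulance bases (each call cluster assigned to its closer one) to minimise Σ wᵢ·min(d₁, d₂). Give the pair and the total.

{α, δ}, total 1419.1

Evaluate every pair (each demand assigned to the nearer of the two):
  {α, δ}: total = 1419.1
  {δ, ε}: total = 1446.2
  {α, γ}: total = 1490.6
  {γ, δ}: total = 1547.0
  {β, δ}: total = 1611.1
  {γ, ε}: total = 1674.9
  {β, γ}: total = 1689.6
  {α, ε}: total = 1690.3
  {β, ε}: total = 1892.7
  {α, β}: total = 2155.2
Best pair: {α, δ} with total 1419.1.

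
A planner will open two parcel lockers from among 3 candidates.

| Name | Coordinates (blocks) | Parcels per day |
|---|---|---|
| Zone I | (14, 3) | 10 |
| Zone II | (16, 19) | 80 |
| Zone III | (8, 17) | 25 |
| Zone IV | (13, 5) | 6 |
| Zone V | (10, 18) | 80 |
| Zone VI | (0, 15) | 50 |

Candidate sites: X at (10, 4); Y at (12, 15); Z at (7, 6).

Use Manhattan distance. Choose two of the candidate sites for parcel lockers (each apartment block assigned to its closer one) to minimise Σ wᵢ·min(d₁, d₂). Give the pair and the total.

Evaluate every pair (each demand assigned to the nearer of the two):
  {X, Y}: total = 1864
  {Y, Z}: total = 1932
  {X, Z}: total = 3974
Best pair: {X, Y} with total 1864.

{X, Y}, total 1864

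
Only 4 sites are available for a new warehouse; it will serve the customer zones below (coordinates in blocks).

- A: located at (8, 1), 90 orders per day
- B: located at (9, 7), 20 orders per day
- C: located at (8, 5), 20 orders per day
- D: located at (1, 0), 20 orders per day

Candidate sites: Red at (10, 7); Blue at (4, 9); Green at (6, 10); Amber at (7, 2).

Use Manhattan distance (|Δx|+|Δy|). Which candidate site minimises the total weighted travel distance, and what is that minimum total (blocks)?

Total weighted distance at each candidate:
  Red (10, 7): total = 1140
  Blue (4, 9): total = 1620
  Green (6, 10): total = 1550
  Amber (7, 2): total = 560
Minimum is at Amber with total 560 blocks.

Amber, total 560 blocks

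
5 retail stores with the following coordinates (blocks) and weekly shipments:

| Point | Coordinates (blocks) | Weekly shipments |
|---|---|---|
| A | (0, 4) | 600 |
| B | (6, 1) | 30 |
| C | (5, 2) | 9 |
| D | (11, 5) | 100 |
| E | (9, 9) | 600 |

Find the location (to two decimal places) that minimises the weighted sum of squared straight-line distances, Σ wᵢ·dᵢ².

The minimiser of Σwᵢ‖p−pᵢ‖² is the weighted centroid p* = (Σwᵢpᵢ)/(Σwᵢ).
Σwᵢ = 1339.
Σwᵢxᵢ = 600·0 + 30·6 + 9·5 + 100·11 + 600·9 = 6725.
Σwᵢyᵢ = 600·4 + 30·1 + 9·2 + 100·5 + 600·9 = 8348.
x* = 6725/1339 = 5.02, y* = 8348/1339 = 6.23.

(5.02, 6.23)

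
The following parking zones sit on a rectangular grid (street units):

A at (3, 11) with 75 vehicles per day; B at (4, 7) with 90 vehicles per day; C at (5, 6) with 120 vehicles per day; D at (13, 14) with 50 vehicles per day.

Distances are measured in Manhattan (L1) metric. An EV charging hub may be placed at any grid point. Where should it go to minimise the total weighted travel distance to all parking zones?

(5, 7)

Manhattan distance separates: Σwᵢ(|x−xᵢ|+|y−yᵢ|) = Σwᵢ|x−xᵢ| + Σwᵢ|y−yᵢ|, so x and y are optimised independently as 1-D weighted medians.
Total weight W = 335; half = 167.5.
x-coordinate, sorted with cumulative weight:
  x=3 (A, w=75) cum 75
  x=4 (B, w=90) cum 165
  x=5 (C, w=120) cum 285  ← median
  x=13 (D, w=50) cum 335
⇒ x* = 5
y-coordinate, sorted with cumulative weight:
  y=6 (C, w=120) cum 120
  y=7 (B, w=90) cum 210  ← median
  y=11 (A, w=75) cum 285
  y=14 (D, w=50) cum 335
⇒ y* = 7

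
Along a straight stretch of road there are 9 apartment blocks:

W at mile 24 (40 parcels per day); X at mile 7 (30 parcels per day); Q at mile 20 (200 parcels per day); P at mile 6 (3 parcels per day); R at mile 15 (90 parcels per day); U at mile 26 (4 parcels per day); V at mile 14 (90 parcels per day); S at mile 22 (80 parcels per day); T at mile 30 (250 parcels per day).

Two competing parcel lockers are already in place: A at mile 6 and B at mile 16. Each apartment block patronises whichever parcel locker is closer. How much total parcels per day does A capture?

33

The indifferent point is the midpoint (6+16)/2 = 11; apartment blocks left of it (closer to A at 6) go to A, those right go to B.
  P at 6 (w=3) → A
  X at 7 (w=30) → A
  V at 14 (w=90) → B
  R at 15 (w=90) → B
  Q at 20 (w=200) → B
  S at 22 (w=80) → B
  W at 24 (w=40) → B
  U at 26 (w=4) → B
  T at 30 (w=250) → B
A captures 33; B captures 754.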